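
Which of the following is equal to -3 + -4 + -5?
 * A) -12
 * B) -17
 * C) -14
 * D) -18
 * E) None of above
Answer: A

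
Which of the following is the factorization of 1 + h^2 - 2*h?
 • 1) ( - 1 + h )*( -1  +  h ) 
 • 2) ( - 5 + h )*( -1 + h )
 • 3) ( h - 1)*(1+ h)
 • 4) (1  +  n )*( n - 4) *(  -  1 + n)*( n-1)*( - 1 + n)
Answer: 1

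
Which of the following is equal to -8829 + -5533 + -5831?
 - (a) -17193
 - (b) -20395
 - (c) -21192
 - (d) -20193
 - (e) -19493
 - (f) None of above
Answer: d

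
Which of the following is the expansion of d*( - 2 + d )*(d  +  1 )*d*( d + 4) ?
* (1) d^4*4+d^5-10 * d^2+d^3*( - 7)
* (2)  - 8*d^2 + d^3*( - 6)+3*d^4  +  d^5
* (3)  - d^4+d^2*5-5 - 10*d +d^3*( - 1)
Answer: 2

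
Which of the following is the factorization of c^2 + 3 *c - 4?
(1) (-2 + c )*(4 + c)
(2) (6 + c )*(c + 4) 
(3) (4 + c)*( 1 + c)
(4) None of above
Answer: 4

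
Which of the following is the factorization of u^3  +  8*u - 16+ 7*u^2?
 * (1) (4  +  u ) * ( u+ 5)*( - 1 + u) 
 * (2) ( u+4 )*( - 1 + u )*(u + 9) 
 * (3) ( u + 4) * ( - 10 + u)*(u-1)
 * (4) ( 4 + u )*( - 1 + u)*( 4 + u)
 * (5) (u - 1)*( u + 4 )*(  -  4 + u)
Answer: 4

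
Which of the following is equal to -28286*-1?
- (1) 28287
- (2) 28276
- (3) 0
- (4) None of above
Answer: 4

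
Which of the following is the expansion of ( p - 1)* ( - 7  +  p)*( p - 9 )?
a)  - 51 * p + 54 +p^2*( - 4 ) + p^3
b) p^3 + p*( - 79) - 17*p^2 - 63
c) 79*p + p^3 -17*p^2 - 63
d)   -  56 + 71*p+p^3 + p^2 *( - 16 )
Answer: c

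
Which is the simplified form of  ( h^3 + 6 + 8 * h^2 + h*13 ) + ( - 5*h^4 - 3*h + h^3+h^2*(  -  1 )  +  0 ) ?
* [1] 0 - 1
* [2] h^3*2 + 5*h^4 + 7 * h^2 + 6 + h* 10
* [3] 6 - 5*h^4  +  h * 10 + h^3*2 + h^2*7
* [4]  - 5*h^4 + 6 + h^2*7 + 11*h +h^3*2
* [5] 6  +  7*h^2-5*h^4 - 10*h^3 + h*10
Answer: 3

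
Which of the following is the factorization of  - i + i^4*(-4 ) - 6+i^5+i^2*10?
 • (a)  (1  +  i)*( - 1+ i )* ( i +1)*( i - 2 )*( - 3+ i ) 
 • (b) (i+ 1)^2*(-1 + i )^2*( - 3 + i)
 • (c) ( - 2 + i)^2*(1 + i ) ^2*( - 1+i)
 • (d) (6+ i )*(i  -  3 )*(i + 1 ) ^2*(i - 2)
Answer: a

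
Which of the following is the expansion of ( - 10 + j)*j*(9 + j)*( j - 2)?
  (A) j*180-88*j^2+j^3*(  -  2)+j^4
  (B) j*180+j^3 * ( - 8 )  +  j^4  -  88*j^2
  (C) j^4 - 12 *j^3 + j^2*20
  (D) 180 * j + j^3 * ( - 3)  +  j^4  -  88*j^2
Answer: D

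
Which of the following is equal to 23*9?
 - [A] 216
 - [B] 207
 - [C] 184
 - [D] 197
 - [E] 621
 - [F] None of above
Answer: B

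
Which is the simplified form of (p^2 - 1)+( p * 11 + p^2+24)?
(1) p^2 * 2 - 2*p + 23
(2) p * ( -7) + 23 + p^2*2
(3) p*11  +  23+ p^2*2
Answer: 3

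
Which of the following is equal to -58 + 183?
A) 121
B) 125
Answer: B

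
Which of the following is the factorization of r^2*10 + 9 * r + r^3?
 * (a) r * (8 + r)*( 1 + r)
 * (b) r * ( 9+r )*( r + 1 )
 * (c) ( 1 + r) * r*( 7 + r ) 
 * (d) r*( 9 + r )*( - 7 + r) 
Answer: b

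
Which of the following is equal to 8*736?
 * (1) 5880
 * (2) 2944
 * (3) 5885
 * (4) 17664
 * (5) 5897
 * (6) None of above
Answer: 6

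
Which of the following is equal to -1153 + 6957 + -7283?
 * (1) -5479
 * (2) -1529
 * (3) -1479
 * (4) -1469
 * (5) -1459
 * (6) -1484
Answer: 3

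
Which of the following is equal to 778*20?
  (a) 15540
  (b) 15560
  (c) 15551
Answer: b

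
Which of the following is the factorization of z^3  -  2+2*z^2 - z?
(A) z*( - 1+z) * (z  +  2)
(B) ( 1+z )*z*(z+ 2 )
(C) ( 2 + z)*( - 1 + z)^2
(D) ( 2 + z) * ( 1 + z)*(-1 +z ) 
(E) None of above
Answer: D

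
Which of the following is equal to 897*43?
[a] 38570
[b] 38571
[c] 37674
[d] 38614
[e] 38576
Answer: b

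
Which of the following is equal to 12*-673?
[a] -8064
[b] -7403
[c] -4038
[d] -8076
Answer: d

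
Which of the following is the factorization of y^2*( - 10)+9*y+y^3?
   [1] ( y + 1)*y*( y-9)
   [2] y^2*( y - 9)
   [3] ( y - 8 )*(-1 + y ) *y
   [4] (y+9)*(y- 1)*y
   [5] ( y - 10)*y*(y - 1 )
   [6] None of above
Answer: 6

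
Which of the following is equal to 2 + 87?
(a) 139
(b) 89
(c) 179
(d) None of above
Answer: b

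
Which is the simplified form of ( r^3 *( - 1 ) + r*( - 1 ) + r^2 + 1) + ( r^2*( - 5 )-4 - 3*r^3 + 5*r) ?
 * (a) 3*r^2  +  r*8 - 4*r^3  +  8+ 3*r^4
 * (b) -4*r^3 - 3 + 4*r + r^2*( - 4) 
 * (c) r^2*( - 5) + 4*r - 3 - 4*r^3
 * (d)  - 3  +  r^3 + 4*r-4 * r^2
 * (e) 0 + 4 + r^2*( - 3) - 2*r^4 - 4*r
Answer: b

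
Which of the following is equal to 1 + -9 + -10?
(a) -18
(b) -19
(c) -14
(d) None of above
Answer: a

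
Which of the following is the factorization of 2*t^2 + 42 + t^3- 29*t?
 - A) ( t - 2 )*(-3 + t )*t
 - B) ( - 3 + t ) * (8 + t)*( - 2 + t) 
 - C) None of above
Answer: C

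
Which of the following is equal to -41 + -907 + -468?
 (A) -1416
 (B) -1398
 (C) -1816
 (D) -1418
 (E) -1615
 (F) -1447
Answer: A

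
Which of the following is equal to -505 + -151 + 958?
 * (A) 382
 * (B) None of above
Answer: B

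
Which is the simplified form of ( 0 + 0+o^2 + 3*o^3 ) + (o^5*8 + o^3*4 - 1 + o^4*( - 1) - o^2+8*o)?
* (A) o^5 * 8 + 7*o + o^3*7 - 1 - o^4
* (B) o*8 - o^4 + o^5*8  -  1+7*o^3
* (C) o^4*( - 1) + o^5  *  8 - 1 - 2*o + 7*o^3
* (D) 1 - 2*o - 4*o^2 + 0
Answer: B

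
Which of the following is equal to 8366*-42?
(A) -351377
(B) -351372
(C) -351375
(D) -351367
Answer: B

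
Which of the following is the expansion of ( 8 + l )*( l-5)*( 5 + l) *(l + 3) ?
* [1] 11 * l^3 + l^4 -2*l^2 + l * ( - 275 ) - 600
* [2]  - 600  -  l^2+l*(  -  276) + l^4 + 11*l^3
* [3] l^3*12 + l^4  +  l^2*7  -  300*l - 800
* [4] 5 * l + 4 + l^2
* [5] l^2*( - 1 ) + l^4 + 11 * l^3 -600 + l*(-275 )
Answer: 5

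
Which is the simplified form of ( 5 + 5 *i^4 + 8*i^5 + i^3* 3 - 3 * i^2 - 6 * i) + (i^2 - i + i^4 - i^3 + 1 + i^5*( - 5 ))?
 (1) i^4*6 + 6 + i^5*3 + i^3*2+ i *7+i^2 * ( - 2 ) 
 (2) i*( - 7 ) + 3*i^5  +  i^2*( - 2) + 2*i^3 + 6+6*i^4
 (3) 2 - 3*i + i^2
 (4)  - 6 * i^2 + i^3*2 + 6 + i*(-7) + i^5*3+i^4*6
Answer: 2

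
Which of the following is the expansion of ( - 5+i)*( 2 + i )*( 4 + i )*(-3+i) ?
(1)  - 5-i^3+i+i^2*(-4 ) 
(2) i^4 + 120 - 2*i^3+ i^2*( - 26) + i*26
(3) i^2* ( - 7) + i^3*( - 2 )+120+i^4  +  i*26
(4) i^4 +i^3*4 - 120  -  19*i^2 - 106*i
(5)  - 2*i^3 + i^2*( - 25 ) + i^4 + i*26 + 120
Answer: 5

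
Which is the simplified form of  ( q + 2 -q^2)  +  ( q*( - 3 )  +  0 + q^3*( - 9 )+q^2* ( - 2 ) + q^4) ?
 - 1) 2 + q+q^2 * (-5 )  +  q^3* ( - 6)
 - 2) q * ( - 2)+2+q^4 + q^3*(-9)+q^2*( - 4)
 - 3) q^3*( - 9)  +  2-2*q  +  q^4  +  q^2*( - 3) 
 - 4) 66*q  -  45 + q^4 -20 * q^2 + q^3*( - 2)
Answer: 3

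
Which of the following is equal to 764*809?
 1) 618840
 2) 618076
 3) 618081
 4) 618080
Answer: 2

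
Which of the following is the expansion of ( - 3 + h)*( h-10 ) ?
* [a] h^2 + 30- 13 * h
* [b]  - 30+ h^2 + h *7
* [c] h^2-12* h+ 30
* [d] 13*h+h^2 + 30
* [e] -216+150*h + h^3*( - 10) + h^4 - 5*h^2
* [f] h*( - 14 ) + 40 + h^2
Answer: a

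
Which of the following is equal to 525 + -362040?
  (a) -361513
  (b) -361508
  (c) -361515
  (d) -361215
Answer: c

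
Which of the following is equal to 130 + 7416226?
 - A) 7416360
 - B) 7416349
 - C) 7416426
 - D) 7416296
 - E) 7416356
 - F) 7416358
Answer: E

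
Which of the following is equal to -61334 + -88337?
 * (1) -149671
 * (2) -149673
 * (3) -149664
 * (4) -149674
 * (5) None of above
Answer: 1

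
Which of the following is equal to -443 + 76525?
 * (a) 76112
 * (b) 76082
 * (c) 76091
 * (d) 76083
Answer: b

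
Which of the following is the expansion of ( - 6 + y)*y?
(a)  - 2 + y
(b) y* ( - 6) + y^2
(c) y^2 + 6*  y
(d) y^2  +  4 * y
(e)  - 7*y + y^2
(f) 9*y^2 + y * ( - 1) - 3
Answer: b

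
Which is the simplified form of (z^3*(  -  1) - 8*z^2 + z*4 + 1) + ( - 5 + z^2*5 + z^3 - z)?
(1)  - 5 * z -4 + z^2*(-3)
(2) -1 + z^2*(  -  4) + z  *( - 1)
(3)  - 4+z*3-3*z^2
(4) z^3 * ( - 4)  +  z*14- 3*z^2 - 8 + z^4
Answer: 3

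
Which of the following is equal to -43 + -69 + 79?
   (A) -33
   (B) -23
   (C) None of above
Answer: A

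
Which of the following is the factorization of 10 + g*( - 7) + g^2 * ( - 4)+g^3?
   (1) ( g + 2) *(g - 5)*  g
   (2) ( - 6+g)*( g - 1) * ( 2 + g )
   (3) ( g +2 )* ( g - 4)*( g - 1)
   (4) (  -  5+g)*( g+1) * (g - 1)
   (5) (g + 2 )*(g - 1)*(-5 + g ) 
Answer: 5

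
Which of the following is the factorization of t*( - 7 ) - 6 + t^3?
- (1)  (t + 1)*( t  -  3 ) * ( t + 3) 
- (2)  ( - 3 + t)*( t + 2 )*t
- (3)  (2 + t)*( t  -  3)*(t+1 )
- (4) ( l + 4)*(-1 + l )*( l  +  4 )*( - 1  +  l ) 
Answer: 3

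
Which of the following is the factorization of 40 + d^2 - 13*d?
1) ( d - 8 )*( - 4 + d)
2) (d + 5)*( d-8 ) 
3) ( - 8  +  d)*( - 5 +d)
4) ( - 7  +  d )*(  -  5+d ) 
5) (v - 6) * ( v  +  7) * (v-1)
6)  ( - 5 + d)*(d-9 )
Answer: 3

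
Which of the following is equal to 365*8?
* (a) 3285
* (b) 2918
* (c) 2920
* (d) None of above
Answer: c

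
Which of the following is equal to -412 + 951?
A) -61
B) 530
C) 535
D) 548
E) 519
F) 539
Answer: F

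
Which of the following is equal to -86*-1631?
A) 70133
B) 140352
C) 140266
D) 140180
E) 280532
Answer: C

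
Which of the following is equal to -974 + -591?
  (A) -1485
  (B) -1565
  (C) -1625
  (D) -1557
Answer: B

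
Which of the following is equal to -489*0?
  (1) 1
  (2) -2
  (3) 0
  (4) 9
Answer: 3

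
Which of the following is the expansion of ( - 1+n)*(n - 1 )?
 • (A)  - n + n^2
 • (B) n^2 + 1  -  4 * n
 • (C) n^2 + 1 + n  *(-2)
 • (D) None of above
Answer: C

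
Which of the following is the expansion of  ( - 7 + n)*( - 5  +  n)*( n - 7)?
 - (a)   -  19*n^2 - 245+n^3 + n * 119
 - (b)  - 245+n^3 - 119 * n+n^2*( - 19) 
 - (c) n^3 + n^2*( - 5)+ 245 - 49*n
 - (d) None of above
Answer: a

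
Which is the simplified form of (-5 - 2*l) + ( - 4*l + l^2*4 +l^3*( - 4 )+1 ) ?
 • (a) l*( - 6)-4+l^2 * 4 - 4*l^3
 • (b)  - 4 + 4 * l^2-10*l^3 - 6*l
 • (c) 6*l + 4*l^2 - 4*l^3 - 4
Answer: a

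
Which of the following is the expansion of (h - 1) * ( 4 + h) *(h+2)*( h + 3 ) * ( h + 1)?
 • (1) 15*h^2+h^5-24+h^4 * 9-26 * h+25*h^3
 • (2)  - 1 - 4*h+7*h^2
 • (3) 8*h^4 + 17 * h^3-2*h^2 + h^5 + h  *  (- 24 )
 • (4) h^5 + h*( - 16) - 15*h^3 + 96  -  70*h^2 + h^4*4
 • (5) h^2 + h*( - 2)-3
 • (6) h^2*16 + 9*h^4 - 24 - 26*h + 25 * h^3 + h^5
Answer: 1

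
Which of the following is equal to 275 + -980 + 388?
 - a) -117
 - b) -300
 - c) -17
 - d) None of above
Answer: d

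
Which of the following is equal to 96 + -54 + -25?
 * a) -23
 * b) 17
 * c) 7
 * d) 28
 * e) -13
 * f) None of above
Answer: b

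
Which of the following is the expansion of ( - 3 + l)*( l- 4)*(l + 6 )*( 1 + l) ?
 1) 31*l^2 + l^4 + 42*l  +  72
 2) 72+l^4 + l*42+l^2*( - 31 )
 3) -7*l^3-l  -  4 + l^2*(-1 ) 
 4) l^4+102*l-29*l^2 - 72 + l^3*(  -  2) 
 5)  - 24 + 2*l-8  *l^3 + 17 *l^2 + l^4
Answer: 2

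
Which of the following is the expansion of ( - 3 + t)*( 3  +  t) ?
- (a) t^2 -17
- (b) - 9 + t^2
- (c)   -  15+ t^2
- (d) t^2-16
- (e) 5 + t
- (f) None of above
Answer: b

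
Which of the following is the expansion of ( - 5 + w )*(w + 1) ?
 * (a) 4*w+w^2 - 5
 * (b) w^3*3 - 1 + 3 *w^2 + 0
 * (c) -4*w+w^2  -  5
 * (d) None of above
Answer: c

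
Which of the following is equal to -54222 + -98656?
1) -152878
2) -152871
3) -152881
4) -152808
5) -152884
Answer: 1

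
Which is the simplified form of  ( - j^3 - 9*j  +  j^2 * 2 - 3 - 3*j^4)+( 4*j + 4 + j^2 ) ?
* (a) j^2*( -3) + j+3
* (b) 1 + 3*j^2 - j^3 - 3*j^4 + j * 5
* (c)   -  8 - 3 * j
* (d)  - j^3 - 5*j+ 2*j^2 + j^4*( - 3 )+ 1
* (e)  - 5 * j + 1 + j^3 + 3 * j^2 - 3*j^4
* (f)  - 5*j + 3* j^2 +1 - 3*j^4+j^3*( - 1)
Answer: f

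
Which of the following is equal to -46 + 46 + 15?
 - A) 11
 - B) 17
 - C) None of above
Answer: C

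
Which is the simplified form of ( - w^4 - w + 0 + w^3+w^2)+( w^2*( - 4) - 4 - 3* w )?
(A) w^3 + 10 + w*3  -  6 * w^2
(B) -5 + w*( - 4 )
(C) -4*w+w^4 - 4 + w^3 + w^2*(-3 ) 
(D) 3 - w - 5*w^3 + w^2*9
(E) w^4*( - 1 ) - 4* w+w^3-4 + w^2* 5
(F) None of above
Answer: F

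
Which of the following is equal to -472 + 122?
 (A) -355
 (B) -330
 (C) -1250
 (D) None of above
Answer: D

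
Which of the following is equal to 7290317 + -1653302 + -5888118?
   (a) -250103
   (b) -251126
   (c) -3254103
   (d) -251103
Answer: d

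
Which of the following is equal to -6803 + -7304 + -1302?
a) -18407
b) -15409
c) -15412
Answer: b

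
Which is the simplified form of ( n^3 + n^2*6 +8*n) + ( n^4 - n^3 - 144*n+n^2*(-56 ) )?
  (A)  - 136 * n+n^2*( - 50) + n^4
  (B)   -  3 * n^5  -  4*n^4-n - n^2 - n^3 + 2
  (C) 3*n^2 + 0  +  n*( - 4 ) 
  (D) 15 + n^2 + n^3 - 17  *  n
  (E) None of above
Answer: A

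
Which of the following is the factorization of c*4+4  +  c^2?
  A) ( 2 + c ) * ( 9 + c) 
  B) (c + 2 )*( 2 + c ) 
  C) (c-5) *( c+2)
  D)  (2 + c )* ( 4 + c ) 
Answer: B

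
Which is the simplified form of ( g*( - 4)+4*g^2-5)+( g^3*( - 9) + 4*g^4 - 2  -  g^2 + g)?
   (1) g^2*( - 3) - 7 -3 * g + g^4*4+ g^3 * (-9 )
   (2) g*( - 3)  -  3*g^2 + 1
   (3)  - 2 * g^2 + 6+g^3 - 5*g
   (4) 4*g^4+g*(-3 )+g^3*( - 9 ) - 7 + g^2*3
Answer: 4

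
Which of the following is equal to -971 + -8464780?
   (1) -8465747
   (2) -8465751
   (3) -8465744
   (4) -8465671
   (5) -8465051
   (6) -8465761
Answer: 2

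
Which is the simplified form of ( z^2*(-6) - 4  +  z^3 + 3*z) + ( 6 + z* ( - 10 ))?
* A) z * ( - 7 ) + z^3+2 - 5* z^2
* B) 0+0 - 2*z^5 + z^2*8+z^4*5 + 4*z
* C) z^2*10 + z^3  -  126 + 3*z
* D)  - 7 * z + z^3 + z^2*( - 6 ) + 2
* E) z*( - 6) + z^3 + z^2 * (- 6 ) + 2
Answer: D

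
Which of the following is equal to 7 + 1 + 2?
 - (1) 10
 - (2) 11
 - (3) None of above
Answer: 1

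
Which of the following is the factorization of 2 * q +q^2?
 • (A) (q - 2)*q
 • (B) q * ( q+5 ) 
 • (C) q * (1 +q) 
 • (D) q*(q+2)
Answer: D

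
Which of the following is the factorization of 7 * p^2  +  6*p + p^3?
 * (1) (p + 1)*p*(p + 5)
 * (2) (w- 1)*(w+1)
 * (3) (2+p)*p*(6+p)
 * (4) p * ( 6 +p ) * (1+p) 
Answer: 4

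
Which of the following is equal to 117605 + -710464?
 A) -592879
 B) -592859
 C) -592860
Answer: B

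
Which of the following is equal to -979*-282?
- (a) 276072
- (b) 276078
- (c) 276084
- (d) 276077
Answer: b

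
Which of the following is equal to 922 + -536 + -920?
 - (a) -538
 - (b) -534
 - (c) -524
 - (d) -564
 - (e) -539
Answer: b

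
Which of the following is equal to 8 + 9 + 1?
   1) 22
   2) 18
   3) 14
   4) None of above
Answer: 2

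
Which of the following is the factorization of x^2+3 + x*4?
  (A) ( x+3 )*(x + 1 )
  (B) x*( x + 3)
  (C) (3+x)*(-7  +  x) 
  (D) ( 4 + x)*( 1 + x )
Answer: A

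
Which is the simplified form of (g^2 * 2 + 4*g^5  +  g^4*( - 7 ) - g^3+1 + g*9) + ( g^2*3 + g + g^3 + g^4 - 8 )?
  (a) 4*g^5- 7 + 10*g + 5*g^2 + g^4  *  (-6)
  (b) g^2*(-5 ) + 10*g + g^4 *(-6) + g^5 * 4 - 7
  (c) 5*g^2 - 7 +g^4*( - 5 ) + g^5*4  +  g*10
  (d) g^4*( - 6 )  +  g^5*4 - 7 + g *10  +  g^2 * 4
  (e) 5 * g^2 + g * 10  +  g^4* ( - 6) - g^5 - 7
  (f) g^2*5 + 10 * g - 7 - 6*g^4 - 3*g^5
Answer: a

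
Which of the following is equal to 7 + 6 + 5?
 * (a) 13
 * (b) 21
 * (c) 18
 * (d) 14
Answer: c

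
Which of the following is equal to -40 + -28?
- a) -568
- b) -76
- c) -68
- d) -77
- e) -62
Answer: c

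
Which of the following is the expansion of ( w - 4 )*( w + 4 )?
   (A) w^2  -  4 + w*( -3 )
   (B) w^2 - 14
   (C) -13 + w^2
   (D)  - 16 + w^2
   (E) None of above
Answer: D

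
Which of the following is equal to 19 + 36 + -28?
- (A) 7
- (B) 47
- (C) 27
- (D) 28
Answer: C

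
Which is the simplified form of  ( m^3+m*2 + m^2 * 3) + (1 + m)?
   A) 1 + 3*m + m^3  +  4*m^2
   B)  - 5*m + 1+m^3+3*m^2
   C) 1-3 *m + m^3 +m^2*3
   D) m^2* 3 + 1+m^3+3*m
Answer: D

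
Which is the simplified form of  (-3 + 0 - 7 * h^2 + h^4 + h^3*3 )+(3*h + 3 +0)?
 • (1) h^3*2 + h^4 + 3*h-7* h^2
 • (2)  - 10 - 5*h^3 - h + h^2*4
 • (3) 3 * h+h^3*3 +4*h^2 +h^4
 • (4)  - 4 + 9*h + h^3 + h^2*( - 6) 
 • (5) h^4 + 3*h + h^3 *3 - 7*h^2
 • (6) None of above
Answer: 5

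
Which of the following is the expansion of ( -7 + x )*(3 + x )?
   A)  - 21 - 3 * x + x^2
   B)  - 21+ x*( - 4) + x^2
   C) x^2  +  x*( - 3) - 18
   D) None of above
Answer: B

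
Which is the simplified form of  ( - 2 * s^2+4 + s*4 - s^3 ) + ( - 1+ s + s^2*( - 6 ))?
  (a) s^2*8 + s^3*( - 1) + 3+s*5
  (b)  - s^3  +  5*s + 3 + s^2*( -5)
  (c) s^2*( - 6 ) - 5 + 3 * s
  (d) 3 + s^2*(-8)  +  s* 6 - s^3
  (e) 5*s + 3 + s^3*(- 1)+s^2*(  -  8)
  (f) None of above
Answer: e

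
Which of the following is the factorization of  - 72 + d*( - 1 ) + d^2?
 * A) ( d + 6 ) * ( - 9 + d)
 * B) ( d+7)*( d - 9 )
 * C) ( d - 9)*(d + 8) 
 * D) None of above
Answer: C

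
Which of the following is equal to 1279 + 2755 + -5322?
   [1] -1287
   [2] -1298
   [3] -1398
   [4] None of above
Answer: 4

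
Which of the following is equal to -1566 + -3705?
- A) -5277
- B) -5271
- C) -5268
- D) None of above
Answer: B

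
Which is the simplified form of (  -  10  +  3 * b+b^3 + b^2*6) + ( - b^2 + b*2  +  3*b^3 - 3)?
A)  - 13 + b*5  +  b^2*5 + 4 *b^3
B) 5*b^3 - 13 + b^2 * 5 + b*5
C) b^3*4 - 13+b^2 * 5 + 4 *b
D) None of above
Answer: A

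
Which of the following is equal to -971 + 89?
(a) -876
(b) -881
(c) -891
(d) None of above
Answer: d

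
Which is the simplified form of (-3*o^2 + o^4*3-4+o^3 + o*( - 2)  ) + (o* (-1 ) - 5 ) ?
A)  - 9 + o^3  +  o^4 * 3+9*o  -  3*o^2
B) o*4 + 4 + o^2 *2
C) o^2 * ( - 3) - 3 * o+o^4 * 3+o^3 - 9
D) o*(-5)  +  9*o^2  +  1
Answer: C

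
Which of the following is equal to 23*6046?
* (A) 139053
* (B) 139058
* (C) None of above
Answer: B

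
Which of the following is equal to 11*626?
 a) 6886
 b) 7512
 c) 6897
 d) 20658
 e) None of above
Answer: a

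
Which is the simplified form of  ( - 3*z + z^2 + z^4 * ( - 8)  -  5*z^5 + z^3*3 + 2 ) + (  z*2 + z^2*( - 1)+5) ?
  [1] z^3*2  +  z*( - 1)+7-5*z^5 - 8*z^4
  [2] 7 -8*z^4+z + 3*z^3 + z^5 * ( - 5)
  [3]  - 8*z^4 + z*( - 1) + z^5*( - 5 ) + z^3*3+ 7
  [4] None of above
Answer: 3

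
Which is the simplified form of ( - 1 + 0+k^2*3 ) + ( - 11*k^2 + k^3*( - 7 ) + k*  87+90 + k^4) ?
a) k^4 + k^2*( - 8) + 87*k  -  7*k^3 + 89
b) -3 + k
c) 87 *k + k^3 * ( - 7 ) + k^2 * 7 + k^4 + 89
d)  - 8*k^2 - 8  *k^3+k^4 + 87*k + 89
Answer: a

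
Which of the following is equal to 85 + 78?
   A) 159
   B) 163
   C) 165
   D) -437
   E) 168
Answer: B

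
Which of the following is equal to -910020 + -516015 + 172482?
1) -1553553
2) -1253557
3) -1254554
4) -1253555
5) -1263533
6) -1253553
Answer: 6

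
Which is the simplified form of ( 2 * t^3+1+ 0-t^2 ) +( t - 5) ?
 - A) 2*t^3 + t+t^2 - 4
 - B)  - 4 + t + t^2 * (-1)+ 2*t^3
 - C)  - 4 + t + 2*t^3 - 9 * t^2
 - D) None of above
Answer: B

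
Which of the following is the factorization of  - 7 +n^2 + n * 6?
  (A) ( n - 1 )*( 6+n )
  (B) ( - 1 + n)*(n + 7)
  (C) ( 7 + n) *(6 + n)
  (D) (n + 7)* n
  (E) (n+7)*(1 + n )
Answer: B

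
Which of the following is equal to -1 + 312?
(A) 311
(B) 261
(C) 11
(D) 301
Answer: A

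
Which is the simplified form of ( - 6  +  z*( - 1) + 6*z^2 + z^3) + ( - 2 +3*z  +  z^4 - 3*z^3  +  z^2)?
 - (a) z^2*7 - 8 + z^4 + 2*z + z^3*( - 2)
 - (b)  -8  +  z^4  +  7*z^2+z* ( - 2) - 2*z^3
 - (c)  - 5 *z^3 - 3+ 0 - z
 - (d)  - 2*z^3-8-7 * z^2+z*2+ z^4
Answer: a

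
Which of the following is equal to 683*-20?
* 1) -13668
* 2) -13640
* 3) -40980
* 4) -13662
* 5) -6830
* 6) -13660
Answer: 6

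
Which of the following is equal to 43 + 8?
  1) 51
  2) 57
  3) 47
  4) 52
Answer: 1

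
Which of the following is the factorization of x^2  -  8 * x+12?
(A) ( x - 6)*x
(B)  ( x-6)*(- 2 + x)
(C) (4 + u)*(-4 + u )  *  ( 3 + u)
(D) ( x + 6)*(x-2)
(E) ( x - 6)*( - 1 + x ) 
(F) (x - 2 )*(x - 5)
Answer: B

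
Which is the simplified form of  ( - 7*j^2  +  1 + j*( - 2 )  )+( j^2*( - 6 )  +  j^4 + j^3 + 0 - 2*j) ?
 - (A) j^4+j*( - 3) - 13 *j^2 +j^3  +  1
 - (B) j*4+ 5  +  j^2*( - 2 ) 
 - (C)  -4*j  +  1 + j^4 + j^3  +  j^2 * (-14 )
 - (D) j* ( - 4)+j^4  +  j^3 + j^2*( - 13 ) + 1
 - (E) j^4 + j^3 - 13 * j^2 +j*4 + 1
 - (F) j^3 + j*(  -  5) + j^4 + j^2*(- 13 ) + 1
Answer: D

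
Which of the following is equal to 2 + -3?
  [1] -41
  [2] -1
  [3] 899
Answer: 2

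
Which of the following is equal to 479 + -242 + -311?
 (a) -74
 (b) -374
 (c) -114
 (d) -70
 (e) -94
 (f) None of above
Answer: a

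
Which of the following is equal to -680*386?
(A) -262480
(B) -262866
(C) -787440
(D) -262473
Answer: A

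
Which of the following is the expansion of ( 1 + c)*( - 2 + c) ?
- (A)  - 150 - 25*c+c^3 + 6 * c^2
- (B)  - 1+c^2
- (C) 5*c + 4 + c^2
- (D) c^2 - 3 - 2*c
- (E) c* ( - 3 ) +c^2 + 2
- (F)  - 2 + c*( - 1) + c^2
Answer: F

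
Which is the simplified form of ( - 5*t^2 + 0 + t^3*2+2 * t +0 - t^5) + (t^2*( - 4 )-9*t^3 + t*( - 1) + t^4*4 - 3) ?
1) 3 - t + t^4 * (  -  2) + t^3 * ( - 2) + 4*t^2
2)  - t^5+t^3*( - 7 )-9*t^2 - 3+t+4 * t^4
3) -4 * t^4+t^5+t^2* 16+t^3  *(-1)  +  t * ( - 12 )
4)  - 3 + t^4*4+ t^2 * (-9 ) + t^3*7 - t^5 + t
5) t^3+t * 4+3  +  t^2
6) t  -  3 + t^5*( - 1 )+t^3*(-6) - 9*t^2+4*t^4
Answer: 2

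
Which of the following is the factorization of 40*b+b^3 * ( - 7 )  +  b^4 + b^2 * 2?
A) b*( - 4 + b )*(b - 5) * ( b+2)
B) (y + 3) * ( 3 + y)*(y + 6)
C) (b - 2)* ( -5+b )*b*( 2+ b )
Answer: A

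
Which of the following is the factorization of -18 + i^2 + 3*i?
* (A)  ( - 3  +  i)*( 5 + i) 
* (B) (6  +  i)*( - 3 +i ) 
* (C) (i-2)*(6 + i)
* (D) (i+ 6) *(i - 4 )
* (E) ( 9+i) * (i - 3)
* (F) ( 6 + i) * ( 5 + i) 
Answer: B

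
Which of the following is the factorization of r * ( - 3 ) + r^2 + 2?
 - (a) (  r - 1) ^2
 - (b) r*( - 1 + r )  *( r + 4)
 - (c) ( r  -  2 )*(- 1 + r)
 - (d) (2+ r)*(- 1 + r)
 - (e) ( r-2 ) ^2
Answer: c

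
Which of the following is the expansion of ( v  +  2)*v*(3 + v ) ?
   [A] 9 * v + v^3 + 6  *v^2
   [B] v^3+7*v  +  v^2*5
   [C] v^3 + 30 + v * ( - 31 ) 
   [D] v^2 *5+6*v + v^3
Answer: D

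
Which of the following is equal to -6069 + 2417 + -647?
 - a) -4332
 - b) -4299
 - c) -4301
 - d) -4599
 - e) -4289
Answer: b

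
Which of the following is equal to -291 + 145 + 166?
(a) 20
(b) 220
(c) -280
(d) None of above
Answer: a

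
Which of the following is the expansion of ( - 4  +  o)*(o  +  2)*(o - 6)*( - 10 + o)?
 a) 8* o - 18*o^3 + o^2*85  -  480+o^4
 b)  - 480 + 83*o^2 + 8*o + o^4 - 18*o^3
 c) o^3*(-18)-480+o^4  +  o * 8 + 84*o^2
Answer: c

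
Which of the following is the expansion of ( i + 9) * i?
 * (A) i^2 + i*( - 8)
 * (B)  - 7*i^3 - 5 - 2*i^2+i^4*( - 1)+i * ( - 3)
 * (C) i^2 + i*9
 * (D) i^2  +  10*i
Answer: C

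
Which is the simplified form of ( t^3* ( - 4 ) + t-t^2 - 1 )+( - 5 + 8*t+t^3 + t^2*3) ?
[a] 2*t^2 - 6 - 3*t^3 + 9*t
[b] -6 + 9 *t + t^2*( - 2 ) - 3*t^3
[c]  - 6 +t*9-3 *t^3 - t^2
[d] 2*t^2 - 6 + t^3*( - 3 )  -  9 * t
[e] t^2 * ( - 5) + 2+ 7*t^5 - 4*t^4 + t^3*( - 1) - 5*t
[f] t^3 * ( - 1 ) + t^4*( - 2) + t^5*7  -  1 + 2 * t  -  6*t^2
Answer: a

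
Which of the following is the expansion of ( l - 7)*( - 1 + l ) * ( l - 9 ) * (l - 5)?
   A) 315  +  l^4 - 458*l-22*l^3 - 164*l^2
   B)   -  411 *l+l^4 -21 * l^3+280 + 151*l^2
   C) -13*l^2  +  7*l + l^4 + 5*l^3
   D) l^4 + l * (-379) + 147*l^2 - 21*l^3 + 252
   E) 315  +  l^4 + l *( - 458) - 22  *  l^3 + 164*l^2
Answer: E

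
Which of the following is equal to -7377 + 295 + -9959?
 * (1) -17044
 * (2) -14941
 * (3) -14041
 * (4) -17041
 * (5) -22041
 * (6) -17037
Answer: 4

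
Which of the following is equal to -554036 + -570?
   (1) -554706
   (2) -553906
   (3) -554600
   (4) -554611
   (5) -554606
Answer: 5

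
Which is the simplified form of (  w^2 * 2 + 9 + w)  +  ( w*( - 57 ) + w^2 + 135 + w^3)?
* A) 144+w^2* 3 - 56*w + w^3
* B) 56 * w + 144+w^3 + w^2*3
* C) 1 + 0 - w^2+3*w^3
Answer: A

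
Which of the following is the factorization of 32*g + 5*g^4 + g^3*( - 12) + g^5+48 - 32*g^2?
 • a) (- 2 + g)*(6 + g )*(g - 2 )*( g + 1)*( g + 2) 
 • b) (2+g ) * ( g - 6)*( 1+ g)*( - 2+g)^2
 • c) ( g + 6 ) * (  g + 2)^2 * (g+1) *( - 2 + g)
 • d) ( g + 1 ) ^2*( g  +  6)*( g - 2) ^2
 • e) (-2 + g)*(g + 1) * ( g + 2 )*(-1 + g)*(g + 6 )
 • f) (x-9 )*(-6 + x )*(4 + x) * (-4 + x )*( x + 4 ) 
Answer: a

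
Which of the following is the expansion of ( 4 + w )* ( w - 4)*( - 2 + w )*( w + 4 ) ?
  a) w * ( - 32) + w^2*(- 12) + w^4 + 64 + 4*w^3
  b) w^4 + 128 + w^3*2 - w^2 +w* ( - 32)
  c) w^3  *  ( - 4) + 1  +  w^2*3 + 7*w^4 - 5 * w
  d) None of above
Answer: d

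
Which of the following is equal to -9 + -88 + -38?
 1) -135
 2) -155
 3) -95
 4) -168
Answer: 1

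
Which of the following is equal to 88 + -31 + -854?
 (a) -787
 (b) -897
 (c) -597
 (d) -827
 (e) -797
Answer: e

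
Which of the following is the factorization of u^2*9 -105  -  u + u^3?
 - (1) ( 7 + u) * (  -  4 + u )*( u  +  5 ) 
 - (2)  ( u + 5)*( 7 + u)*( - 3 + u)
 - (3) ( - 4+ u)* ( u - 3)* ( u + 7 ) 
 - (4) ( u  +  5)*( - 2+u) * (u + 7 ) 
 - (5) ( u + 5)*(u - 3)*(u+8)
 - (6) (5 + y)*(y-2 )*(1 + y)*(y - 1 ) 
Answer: 2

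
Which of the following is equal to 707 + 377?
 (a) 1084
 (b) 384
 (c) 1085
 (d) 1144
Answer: a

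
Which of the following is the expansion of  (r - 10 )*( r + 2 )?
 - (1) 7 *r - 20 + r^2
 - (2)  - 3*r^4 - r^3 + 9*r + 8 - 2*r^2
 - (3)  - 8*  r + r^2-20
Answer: 3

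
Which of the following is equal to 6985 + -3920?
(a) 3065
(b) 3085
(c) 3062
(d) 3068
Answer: a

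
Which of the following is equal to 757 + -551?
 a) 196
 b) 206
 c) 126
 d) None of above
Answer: b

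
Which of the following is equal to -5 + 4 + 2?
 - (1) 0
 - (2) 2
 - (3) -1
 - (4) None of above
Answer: 4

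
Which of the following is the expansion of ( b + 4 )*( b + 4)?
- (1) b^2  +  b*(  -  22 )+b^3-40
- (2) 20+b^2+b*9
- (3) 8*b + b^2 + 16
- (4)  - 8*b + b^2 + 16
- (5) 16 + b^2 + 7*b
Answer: 3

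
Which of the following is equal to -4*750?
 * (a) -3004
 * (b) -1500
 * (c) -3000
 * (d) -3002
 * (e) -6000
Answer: c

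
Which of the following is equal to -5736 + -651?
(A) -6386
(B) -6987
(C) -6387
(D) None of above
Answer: C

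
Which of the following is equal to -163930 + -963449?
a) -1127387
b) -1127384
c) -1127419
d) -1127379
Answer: d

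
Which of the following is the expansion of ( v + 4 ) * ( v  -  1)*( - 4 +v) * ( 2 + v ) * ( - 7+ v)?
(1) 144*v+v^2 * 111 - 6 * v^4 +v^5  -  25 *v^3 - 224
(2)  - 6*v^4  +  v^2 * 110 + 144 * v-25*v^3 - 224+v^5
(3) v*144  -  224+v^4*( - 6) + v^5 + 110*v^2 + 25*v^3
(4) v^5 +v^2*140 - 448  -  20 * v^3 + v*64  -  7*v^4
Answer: 2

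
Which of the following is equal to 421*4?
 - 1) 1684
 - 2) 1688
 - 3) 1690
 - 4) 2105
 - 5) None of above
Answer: 1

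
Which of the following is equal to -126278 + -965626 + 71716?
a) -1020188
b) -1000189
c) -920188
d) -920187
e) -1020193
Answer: a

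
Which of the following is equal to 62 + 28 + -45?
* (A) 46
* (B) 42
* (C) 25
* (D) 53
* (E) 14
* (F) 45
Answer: F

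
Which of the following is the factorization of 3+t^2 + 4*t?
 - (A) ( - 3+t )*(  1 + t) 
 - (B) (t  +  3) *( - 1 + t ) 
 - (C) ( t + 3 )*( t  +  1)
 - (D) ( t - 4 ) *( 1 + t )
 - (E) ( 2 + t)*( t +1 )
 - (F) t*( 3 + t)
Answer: C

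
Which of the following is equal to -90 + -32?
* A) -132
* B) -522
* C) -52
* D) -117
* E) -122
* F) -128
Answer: E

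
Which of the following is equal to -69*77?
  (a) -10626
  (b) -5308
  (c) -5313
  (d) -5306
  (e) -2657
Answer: c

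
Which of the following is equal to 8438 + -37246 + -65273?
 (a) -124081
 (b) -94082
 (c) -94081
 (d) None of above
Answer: c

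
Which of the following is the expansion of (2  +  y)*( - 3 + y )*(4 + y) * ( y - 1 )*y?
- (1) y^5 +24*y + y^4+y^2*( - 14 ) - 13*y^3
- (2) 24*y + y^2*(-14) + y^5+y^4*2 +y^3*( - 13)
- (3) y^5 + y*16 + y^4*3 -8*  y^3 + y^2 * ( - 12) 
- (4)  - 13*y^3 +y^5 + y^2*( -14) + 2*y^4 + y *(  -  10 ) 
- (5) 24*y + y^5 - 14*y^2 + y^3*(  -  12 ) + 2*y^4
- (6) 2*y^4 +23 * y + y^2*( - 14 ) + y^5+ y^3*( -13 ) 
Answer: 2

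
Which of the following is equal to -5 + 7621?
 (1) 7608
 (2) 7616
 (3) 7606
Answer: 2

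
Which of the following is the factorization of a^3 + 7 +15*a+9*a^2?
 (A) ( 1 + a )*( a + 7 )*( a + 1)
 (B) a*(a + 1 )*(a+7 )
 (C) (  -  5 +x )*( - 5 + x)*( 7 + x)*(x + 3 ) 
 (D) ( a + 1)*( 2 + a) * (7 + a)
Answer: A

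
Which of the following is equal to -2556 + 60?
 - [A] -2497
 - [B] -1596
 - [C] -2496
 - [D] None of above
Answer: C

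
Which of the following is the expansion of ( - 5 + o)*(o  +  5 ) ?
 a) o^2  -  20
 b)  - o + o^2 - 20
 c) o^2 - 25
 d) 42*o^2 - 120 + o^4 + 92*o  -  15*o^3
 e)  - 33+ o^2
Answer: c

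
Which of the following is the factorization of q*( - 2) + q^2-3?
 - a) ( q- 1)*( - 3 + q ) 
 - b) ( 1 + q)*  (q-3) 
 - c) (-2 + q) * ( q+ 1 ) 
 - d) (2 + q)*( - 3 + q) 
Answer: b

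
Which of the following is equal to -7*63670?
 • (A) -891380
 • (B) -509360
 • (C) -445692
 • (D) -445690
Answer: D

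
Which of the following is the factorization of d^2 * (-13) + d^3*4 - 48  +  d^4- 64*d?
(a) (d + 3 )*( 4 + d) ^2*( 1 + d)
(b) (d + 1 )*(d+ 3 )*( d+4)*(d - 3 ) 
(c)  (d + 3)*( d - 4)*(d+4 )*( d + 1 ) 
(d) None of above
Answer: c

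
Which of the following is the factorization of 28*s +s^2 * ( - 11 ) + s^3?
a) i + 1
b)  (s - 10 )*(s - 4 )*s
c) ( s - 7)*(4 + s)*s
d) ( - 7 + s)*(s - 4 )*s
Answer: d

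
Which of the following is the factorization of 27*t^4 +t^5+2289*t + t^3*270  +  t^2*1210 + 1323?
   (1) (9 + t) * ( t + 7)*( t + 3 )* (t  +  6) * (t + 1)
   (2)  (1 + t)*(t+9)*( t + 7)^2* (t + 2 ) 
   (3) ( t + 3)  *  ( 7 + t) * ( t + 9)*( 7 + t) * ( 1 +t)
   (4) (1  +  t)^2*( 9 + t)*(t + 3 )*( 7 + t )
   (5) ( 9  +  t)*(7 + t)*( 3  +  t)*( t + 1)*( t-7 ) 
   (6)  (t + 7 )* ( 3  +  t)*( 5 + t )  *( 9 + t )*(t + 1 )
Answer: 3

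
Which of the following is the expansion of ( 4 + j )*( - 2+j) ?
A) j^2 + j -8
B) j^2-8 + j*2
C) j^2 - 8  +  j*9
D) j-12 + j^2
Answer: B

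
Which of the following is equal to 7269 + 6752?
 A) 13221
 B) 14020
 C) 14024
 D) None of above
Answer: D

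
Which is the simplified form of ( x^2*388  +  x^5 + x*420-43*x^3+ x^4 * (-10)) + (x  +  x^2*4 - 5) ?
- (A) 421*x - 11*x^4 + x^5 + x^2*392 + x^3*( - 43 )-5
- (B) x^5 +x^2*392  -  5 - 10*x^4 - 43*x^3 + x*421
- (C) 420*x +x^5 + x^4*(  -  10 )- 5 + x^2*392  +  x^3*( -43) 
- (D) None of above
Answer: B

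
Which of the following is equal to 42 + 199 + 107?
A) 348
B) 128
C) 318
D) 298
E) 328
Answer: A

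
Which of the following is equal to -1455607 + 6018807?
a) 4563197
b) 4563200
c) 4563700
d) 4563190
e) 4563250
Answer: b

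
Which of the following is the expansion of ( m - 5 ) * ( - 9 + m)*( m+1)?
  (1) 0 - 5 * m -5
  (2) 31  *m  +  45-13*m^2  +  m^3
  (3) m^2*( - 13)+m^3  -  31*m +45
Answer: 2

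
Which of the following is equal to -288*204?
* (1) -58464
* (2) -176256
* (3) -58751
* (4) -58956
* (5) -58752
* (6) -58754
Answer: 5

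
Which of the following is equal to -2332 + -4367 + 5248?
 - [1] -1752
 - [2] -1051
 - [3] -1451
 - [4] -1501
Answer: 3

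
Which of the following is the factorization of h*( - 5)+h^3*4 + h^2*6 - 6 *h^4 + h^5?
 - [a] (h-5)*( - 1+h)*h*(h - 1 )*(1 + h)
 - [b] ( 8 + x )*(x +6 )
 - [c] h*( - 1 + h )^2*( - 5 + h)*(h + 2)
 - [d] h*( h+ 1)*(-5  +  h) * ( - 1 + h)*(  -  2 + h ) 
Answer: a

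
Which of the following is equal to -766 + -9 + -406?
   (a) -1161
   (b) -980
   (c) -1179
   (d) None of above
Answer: d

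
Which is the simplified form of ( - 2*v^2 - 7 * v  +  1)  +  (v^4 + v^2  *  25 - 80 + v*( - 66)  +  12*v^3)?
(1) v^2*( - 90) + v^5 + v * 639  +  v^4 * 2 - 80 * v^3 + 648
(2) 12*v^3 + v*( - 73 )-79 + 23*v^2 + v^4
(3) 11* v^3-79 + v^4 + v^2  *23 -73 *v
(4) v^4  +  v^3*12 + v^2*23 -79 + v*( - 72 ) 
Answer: 2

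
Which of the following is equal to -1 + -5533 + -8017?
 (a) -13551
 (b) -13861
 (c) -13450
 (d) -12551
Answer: a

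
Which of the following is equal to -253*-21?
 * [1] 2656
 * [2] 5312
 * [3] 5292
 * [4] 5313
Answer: 4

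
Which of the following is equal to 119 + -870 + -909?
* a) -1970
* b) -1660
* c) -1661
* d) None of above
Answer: b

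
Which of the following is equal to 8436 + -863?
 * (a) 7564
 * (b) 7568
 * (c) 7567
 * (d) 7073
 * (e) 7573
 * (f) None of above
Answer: e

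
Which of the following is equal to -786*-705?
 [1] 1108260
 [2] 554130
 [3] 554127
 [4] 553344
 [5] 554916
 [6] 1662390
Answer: 2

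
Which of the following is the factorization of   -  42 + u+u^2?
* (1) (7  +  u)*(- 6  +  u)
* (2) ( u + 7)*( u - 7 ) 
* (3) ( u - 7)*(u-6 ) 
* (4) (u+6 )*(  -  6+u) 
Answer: 1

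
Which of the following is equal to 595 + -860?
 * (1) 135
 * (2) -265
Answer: 2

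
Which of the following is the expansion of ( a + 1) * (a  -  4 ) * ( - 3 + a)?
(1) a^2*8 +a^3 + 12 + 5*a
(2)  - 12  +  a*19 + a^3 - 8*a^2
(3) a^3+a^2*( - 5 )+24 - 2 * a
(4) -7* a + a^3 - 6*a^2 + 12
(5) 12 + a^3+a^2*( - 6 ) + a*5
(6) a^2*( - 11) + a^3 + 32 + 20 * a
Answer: 5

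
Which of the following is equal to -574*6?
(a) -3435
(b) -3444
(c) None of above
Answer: b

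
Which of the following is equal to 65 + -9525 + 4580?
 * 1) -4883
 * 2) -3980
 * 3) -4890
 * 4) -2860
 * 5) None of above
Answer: 5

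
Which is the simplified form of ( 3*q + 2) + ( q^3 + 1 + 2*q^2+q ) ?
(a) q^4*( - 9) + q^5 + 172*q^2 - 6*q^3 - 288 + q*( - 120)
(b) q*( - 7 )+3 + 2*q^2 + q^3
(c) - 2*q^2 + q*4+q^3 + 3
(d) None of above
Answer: d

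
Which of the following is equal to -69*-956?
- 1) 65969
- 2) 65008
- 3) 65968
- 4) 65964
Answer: 4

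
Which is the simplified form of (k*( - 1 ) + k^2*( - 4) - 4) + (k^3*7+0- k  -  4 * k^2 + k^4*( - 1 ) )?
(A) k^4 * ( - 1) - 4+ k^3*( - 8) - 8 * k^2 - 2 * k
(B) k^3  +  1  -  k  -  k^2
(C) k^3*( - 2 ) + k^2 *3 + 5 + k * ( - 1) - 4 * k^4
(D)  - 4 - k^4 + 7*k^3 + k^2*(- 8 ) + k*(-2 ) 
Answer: D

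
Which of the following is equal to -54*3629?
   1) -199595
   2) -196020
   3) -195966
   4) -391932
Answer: 3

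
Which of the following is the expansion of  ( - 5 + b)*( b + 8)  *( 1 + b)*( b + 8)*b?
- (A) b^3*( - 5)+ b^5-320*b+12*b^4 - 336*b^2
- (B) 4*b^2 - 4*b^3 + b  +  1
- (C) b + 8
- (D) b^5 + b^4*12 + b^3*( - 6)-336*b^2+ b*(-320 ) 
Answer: A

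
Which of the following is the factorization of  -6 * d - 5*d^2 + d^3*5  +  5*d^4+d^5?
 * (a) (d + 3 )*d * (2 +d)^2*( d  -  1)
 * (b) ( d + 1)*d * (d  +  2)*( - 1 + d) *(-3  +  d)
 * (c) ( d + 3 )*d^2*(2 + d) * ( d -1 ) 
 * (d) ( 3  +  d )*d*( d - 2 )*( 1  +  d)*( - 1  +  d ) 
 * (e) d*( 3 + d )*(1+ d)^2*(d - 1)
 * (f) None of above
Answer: f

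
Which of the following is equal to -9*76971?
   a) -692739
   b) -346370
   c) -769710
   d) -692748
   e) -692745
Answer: a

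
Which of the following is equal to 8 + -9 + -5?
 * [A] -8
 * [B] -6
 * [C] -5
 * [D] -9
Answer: B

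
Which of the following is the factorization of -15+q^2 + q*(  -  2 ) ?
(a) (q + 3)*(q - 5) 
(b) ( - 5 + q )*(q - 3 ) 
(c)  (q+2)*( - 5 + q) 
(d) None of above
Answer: a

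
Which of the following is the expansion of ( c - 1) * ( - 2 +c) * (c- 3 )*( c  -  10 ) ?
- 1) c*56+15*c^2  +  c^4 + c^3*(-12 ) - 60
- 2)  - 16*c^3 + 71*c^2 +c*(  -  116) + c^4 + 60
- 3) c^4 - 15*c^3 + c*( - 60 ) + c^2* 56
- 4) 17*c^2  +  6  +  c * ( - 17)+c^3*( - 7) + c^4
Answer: 2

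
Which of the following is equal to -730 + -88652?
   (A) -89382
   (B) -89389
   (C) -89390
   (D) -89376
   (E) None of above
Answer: A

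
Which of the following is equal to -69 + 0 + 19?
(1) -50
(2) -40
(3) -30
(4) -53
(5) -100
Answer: 1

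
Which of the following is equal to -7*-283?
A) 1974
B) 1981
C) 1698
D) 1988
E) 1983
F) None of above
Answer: B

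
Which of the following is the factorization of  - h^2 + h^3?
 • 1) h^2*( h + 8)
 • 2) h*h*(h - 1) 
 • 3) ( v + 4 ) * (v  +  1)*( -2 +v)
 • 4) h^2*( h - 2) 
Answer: 2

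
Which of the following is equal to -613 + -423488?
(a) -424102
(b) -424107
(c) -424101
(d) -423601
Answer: c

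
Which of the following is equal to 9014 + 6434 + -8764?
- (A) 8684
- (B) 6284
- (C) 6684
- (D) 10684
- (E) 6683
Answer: C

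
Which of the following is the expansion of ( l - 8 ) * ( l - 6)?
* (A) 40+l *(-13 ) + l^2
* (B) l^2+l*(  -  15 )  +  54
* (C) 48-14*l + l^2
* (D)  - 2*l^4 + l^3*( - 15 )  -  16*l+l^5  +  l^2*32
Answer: C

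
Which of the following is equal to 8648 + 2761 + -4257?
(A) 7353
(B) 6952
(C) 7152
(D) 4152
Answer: C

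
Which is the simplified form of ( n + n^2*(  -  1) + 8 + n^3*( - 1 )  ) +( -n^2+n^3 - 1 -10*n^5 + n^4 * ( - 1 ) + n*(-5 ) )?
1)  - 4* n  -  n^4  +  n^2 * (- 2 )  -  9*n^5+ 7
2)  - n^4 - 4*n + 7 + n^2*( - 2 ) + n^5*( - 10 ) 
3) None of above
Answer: 2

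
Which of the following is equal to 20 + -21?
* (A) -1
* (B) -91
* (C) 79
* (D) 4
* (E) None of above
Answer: A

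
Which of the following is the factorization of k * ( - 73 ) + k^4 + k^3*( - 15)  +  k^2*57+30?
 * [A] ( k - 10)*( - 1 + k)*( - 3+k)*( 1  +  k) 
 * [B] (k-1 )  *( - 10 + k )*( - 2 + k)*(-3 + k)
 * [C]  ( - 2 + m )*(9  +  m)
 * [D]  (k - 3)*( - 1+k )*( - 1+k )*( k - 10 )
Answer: D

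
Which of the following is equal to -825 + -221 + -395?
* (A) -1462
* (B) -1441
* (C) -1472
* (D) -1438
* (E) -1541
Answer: B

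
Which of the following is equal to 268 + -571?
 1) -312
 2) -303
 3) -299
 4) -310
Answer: 2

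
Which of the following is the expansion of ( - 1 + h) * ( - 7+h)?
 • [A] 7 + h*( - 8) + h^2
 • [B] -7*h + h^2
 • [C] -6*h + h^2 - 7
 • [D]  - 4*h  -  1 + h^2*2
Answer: A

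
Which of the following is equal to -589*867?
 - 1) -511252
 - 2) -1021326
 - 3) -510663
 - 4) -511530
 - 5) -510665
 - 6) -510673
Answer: 3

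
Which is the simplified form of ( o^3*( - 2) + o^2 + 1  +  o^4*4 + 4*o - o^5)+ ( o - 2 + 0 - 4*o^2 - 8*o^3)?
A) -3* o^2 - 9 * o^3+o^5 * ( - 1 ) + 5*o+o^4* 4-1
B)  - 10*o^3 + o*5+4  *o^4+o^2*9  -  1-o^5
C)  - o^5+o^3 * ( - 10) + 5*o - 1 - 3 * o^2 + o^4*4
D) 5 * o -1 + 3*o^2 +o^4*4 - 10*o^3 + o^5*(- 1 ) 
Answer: C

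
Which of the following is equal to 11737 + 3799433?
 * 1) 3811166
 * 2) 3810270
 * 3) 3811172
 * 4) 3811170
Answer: 4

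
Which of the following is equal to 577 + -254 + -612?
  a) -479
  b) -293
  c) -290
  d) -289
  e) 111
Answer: d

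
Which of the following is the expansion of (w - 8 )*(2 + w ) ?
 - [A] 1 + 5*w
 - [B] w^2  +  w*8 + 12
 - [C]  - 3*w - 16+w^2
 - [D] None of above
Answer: D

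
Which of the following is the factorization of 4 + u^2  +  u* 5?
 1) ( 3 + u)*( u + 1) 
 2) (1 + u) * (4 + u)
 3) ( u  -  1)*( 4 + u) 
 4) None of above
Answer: 2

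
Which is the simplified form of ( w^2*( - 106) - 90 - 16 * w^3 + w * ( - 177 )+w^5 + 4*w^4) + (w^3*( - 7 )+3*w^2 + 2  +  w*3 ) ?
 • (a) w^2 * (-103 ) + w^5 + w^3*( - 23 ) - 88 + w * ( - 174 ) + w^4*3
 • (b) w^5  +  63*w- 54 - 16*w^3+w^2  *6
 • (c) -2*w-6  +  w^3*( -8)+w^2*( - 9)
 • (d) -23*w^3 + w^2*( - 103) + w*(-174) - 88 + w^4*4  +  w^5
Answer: d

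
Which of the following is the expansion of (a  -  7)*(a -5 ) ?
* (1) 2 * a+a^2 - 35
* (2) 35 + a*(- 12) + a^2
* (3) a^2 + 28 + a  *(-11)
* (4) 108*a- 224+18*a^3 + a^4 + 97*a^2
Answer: 2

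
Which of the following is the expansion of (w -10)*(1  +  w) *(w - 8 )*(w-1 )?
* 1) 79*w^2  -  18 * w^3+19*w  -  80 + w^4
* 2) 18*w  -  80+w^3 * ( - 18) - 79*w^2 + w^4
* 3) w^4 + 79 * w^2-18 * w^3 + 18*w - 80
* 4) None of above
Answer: 3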